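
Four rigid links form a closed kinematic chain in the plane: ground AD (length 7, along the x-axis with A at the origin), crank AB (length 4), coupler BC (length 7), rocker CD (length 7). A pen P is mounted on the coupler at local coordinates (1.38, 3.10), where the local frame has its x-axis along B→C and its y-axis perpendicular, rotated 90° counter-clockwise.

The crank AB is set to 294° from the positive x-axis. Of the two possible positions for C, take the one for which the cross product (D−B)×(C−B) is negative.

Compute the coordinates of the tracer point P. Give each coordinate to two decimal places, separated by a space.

A=(0,0), D=(7.00,0)
B = A + 4.00·(cos294°, sin294°) = (1.6269, -3.6542)
|BD| = 6.4979
circle(B,7.00) ∩ circle(D,7.00): a=3.2490, h=6.2003
  candidates: C₊=(0.8266,3.2999) cross=40.289; C₋=(7.8003,-6.9541) cross=-40.289
  mode - wants cross < 0 → take C=(7.8003,-6.9541) (cross=-40.289)
ex = (C−B)/|BC| = (0.8819,-0.4714); ey = (0.4714,0.8819)
P = B + 1.38·ex + 3.10·ey = (4.3054,-1.5708)

4.31 -1.57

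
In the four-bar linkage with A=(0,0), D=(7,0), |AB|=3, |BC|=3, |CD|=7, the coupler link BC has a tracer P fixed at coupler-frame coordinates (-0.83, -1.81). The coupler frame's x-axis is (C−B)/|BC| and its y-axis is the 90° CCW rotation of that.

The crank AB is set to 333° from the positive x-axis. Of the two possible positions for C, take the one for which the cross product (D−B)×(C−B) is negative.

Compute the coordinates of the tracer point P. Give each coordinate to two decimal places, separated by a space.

1.47 0.22

A=(0,0), D=(7.00,0)
B = A + 3.00·(cos333°, sin333°) = (2.6730, -1.3620)
|BD| = 4.5363
circle(B,3.00) ∩ circle(D,7.00): a=-2.1408, h=2.1017
  candidates: C₊=(0.0000,0.0000) cross=9.534; C₋=(1.2620,-4.0094) cross=-9.534
  mode - wants cross < 0 → take C=(1.2620,-4.0094) (cross=-9.534)
ex = (C−B)/|BC| = (-0.4703,-0.8825); ey = (0.8825,-0.4703)
P = B + -0.83·ex + -1.81·ey = (1.4661,0.2218)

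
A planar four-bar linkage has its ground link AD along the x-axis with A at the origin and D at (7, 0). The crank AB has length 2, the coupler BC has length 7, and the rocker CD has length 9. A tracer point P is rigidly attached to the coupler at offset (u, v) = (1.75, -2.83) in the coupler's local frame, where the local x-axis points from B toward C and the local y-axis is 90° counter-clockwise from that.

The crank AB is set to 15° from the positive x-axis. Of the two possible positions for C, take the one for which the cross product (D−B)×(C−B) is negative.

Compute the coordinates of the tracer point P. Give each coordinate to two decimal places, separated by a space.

A=(0,0), D=(7.00,0)
B = A + 2.00·(cos15°, sin15°) = (1.9319, 0.5176)
|BD| = 5.0945
circle(B,7.00) ∩ circle(D,9.00): a=-0.5934, h=6.9748
  candidates: C₊=(2.0502,7.5166) cross=35.533; C₋=(0.6329,-6.3608) cross=-35.533
  mode - wants cross < 0 → take C=(0.6329,-6.3608) (cross=-35.533)
ex = (C−B)/|BC| = (-0.1856,-0.9826); ey = (0.9826,-0.1856)
P = B + 1.75·ex + -2.83·ey = (-1.1737,-0.6768)

-1.17 -0.68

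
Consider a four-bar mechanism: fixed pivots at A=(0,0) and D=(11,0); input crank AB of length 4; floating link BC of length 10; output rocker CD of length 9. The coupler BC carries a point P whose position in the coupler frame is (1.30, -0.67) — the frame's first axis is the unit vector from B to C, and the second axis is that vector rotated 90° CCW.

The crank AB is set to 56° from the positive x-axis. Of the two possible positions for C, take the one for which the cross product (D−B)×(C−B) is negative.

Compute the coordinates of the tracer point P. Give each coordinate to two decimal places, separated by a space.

A=(0,0), D=(11.00,0)
B = A + 4.00·(cos56°, sin56°) = (2.2368, 3.3162)
|BD| = 9.3697
circle(B,10.00) ∩ circle(D,9.00): a=5.6988, h=8.2173
  candidates: C₊=(10.4750,8.9847) cross=76.994; C₋=(4.6584,-6.3862) cross=-76.994
  mode - wants cross < 0 → take C=(4.6584,-6.3862) (cross=-76.994)
ex = (C−B)/|BC| = (0.2422,-0.9702); ey = (0.9702,0.2422)
P = B + 1.30·ex + -0.67·ey = (1.9015,1.8926)

1.90 1.89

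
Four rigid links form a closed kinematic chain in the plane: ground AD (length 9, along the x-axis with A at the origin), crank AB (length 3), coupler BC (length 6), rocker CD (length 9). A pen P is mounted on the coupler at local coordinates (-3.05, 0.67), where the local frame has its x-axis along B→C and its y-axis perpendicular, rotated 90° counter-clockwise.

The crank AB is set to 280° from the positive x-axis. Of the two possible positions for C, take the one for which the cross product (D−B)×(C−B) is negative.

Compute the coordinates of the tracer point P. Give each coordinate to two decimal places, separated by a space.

A=(0,0), D=(9.00,0)
B = A + 3.00·(cos280°, sin280°) = (0.5209, -2.9544)
|BD| = 8.9790
circle(B,6.00) ∩ circle(D,9.00): a=1.9837, h=5.6626
  candidates: C₊=(0.5310,3.0456) cross=50.845; C₋=(4.2574,-7.6490) cross=-50.845
  mode - wants cross < 0 → take C=(4.2574,-7.6490) (cross=-50.845)
ex = (C−B)/|BC| = (0.6227,-0.7824); ey = (0.7824,0.6227)
P = B + -3.05·ex + 0.67·ey = (-0.8542,-0.1508)

-0.85 -0.15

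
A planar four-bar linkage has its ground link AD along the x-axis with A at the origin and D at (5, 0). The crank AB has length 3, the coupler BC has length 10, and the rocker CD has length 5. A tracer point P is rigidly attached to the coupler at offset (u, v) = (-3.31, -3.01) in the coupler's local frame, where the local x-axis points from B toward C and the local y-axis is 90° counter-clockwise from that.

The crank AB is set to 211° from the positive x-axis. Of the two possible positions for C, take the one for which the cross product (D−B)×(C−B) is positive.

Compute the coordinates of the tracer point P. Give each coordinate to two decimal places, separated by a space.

A=(0,0), D=(5.00,0)
B = A + 3.00·(cos211°, sin211°) = (-2.5715, -1.5451)
|BD| = 7.7275
circle(B,10.00) ∩ circle(D,5.00): a=8.7165, h=4.9012
  candidates: C₊=(4.9890,5.0000) cross=37.874; C₋=(6.9490,-4.6045) cross=-37.874
  mode + wants cross > 0 → take C=(4.9890,5.0000) (cross=37.874)
ex = (C−B)/|BC| = (0.7561,0.6545); ey = (-0.6545,0.7561)
P = B + -3.31·ex + -3.01·ey = (-3.1040,-5.9873)

-3.10 -5.99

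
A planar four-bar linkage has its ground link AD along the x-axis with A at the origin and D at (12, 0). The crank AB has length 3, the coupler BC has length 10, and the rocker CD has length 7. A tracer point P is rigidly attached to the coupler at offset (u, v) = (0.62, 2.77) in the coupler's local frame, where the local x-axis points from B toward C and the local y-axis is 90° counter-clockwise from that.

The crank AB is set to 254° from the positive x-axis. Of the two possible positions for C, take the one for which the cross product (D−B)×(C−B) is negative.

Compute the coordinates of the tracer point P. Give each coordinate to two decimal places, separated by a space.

A=(0,0), D=(12.00,0)
B = A + 3.00·(cos254°, sin254°) = (-0.8269, -2.8838)
|BD| = 13.1471
circle(B,10.00) ∩ circle(D,7.00): a=8.5131, h=5.2466
  candidates: C₊=(6.3281,4.1024) cross=68.977; C₋=(8.6297,-6.1352) cross=-68.977
  mode - wants cross < 0 → take C=(8.6297,-6.1352) (cross=-68.977)
ex = (C−B)/|BC| = (0.9457,-0.3251); ey = (0.3251,0.9457)
P = B + 0.62·ex + 2.77·ey = (0.6601,-0.4659)

0.66 -0.47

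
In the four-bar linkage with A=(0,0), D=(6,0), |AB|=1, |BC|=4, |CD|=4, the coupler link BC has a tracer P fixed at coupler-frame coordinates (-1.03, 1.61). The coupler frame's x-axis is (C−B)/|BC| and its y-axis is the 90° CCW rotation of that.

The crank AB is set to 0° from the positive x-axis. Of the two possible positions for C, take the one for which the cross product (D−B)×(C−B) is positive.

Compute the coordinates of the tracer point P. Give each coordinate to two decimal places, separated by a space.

A=(0,0), D=(6.00,0)
B = A + 1.00·(cos0°, sin0°) = (1.0000, 0.0000)
|BD| = 5.0000
circle(B,4.00) ∩ circle(D,4.00): a=2.5000, h=3.1225
  candidates: C₊=(3.5000,3.1225) cross=15.612; C₋=(3.5000,-3.1225) cross=-15.612
  mode + wants cross > 0 → take C=(3.5000,3.1225) (cross=15.612)
ex = (C−B)/|BC| = (0.6250,0.7806); ey = (-0.7806,0.6250)
P = B + -1.03·ex + 1.61·ey = (-0.9006,0.2022)

-0.90 0.20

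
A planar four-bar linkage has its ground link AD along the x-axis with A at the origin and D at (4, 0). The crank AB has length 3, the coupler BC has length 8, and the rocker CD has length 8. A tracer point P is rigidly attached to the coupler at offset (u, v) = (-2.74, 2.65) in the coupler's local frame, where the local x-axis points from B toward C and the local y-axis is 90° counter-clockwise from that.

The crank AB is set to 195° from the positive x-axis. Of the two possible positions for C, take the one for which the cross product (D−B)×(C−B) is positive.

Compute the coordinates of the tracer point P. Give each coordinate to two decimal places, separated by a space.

A=(0,0), D=(4.00,0)
B = A + 3.00·(cos195°, sin195°) = (-2.8978, -0.7765)
|BD| = 6.9413
circle(B,8.00) ∩ circle(D,8.00): a=3.4707, h=7.2079
  candidates: C₊=(-0.2552,6.7745) cross=50.033; C₋=(1.3574,-7.5509) cross=-50.033
  mode + wants cross > 0 → take C=(-0.2552,6.7745) (cross=50.033)
ex = (C−B)/|BC| = (0.3303,0.9439); ey = (-0.9439,0.3303)
P = B + -2.74·ex + 2.65·ey = (-6.3041,-2.4873)

-6.30 -2.49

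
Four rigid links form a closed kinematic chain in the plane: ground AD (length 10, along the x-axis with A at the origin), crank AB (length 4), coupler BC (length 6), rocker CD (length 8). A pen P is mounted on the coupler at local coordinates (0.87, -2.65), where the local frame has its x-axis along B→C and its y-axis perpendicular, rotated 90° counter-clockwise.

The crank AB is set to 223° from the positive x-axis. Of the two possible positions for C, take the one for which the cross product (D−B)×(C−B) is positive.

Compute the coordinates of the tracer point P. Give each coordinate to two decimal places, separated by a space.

A=(0,0), D=(10.00,0)
B = A + 4.00·(cos223°, sin223°) = (-2.9254, -2.7280)
|BD| = 13.2102
circle(B,6.00) ∩ circle(D,8.00): a=5.5453, h=2.2912
  candidates: C₊=(2.0272,0.6590) cross=30.268; C₋=(2.9735,-3.8247) cross=-30.268
  mode + wants cross > 0 → take C=(2.0272,0.6590) (cross=30.268)
ex = (C−B)/|BC| = (0.8254,0.5645); ey = (-0.5645,0.8254)
P = B + 0.87·ex + -2.65·ey = (-0.7114,-4.4243)

-0.71 -4.42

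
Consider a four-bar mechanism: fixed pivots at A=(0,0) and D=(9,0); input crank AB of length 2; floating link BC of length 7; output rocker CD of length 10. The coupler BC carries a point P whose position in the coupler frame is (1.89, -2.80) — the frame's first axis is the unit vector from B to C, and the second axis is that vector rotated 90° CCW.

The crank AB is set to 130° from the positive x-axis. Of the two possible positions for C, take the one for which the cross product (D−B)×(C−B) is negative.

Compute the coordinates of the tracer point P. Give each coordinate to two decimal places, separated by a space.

-3.52 -1.00

A=(0,0), D=(9.00,0)
B = A + 2.00·(cos130°, sin130°) = (-1.2856, 1.5321)
|BD| = 10.3991
circle(B,7.00) ∩ circle(D,10.00): a=2.7474, h=6.4383
  candidates: C₊=(2.3804,7.4954) cross=66.952; C₋=(0.4833,-5.2407) cross=-66.952
  mode - wants cross < 0 → take C=(0.4833,-5.2407) (cross=-66.952)
ex = (C−B)/|BC| = (0.2527,-0.9675); ey = (0.9675,0.2527)
P = B + 1.89·ex + -2.80·ey = (-3.5171,-1.0041)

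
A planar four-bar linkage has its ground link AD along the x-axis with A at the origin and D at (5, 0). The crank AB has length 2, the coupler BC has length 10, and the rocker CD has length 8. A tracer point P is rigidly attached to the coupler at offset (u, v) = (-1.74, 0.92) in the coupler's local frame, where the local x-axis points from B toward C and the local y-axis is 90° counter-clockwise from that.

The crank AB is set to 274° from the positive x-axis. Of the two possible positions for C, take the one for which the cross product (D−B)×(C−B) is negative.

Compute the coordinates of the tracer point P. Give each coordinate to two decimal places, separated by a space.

-0.89 -0.32

A=(0,0), D=(5.00,0)
B = A + 2.00·(cos274°, sin274°) = (0.1395, -1.9951)
|BD| = 5.2540
circle(B,10.00) ∩ circle(D,8.00): a=6.0530, h=7.9600
  candidates: C₊=(2.7164,7.6672) cross=41.822; C₋=(8.7618,-7.0604) cross=-41.822
  mode - wants cross < 0 → take C=(8.7618,-7.0604) (cross=-41.822)
ex = (C−B)/|BC| = (0.8622,-0.5065); ey = (0.5065,0.8622)
P = B + -1.74·ex + 0.92·ey = (-0.8948,-0.3205)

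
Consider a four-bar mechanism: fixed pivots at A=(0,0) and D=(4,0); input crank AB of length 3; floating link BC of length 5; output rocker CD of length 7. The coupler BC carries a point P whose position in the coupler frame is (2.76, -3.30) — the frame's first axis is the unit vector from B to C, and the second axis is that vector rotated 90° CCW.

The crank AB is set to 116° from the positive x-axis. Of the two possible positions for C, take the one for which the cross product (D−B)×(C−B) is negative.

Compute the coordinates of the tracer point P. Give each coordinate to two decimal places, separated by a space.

-5.24 0.94

A=(0,0), D=(4.00,0)
B = A + 3.00·(cos116°, sin116°) = (-1.3151, 2.6964)
|BD| = 5.9599
circle(B,5.00) ∩ circle(D,7.00): a=0.9665, h=4.9057
  candidates: C₊=(1.7663,6.6340) cross=29.238; C₋=(-2.6726,-2.1158) cross=-29.238
  mode - wants cross < 0 → take C=(-2.6726,-2.1158) (cross=-29.238)
ex = (C−B)/|BC| = (-0.2715,-0.9624); ey = (0.9624,-0.2715)
P = B + 2.76·ex + -3.30·ey = (-5.2405,0.9360)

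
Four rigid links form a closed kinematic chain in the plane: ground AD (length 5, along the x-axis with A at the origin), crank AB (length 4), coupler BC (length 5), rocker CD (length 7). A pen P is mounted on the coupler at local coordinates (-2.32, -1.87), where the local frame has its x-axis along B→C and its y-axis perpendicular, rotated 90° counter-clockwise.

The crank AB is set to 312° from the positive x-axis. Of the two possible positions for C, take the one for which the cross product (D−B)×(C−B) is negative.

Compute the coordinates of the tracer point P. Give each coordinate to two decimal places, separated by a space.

-0.21 -2.24

A=(0,0), D=(5.00,0)
B = A + 4.00·(cos312°, sin312°) = (2.6765, -2.9726)
|BD| = 3.7729
circle(B,5.00) ∩ circle(D,7.00): a=-1.2941, h=4.8296
  candidates: C₊=(-1.9256,-1.0180) cross=18.222; C₋=(5.6847,-6.9664) cross=-18.222
  mode - wants cross < 0 → take C=(5.6847,-6.9664) (cross=-18.222)
ex = (C−B)/|BC| = (0.6016,-0.7988); ey = (0.7988,0.6016)
P = B + -2.32·ex + -1.87·ey = (-0.2130,-2.2445)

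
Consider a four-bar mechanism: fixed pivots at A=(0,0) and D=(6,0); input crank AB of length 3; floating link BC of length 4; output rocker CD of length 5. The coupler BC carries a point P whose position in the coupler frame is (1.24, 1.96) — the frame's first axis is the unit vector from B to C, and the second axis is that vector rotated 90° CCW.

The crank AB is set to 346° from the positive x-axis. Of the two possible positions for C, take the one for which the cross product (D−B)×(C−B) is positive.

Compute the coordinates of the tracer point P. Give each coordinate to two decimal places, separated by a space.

0.75 0.12

A=(0,0), D=(6.00,0)
B = A + 3.00·(cos346°, sin346°) = (2.9109, -0.7258)
|BD| = 3.1732
circle(B,4.00) ∩ circle(D,5.00): a=0.1685, h=3.9964
  candidates: C₊=(2.1609,3.2033) cross=12.682; C₋=(3.9890,-4.5777) cross=-12.682
  mode + wants cross > 0 → take C=(2.1609,3.2033) (cross=12.682)
ex = (C−B)/|BC| = (-0.1875,0.9823); ey = (-0.9823,-0.1875)
P = B + 1.24·ex + 1.96·ey = (0.7531,0.1247)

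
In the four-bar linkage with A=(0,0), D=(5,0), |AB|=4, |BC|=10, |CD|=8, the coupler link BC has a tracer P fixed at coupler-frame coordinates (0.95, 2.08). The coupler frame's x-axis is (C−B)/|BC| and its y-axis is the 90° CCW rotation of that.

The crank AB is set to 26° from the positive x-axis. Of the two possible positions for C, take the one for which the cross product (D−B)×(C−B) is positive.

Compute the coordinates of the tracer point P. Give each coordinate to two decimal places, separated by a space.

5.39 3.17

A=(0,0), D=(5.00,0)
B = A + 4.00·(cos26°, sin26°) = (3.5952, 1.7535)
|BD| = 2.2468
circle(B,10.00) ∩ circle(D,8.00): a=9.1347, h=4.0690
  candidates: C₊=(12.4822,-2.8313) cross=9.142; C₋=(6.1310,-7.9196) cross=-9.142
  mode + wants cross > 0 → take C=(12.4822,-2.8313) (cross=9.142)
ex = (C−B)/|BC| = (0.8887,-0.4585); ey = (0.4585,0.8887)
P = B + 0.95·ex + 2.08·ey = (5.3931,3.1664)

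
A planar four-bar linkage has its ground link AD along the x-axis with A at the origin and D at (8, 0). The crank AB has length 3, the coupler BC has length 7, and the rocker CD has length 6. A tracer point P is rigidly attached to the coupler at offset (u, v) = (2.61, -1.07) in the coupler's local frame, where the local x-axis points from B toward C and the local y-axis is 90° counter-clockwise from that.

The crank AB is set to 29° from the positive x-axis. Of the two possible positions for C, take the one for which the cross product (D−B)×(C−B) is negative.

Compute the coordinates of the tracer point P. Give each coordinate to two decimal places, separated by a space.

2.47 -1.36

A=(0,0), D=(8.00,0)
B = A + 3.00·(cos29°, sin29°) = (2.6239, 1.4544)
|BD| = 5.5694
circle(B,7.00) ∩ circle(D,6.00): a=3.9518, h=5.7778
  candidates: C₊=(7.9474,5.9998) cross=32.179; C₋=(4.9297,-5.1549) cross=-32.179
  mode - wants cross < 0 → take C=(4.9297,-5.1549) (cross=-32.179)
ex = (C−B)/|BC| = (0.3294,-0.9442); ey = (0.9442,0.3294)
P = B + 2.61·ex + -1.07·ey = (2.4733,-1.3624)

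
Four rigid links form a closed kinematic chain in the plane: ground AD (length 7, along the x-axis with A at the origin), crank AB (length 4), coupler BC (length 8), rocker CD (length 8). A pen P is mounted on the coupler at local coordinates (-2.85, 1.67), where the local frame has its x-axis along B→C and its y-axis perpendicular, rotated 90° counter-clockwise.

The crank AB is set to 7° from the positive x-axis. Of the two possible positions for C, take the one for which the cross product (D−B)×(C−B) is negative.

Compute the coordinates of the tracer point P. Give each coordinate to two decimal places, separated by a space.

A=(0,0), D=(7.00,0)
B = A + 4.00·(cos7°, sin7°) = (3.9702, 0.4875)
|BD| = 3.0688
circle(B,8.00) ∩ circle(D,8.00): a=1.5344, h=7.8515
  candidates: C₊=(6.7323,7.9955) cross=24.094; C₋=(4.2379,-7.5080) cross=-24.094
  mode - wants cross < 0 → take C=(4.2379,-7.5080) (cross=-24.094)
ex = (C−B)/|BC| = (0.0335,-0.9994); ey = (0.9994,0.0335)
P = B + -2.85·ex + 1.67·ey = (5.5439,3.3918)

5.54 3.39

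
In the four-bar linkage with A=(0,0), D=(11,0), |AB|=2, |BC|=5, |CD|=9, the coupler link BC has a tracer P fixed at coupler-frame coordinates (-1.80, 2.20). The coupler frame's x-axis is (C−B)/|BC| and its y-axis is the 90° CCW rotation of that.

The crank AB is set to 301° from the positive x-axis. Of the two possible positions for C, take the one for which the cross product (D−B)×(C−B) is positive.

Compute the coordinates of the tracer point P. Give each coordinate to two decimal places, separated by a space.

A=(0,0), D=(11.00,0)
B = A + 2.00·(cos301°, sin301°) = (1.0301, -1.7143)
|BD| = 10.1162
circle(B,5.00) ∩ circle(D,9.00): a=2.2903, h=4.4446
  candidates: C₊=(2.5340,3.0541) cross=44.963; C₋=(4.0404,-5.7065) cross=-44.963
  mode + wants cross > 0 → take C=(2.5340,3.0541) (cross=44.963)
ex = (C−B)/|BC| = (0.3008,0.9537); ey = (-0.9537,0.3008)
P = B + -1.80·ex + 2.20·ey = (-1.6095,-2.7692)

-1.61 -2.77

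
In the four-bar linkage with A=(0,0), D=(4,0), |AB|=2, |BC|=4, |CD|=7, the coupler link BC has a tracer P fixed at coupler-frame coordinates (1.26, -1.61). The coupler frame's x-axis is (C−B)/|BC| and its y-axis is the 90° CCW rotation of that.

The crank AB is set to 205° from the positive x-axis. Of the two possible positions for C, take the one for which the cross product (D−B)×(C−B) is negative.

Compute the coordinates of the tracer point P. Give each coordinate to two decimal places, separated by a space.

-3.18 -2.37

A=(0,0), D=(4.00,0)
B = A + 2.00·(cos205°, sin205°) = (-1.8126, -0.8452)
|BD| = 5.8737
circle(B,4.00) ∩ circle(D,7.00): a=0.1278, h=3.9980
  candidates: C₊=(-2.2615,3.1295) cross=23.483; C₋=(-1.1109,-4.7832) cross=-23.483
  mode - wants cross < 0 → take C=(-1.1109,-4.7832) (cross=-23.483)
ex = (C−B)/|BC| = (0.1754,-0.9845); ey = (0.9845,0.1754)
P = B + 1.26·ex + -1.61·ey = (-3.1766,-2.3681)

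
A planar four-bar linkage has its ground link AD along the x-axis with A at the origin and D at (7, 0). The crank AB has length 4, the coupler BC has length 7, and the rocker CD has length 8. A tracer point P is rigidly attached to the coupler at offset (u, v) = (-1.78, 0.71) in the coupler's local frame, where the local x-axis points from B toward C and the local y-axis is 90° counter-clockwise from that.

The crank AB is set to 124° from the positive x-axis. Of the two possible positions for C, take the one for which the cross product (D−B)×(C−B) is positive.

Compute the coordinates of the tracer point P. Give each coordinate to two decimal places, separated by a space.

-4.11 2.91

A=(0,0), D=(7.00,0)
B = A + 4.00·(cos124°, sin124°) = (-2.2368, 3.3162)
|BD| = 9.8140
circle(B,7.00) ∩ circle(D,8.00): a=4.1428, h=5.6425
  candidates: C₊=(3.5689,7.2269) cross=55.375; C₋=(-0.2442,-3.3943) cross=-55.375
  mode + wants cross > 0 → take C=(3.5689,7.2269) (cross=55.375)
ex = (C−B)/|BC| = (0.8294,0.5587); ey = (-0.5587,0.8294)
P = B + -1.78·ex + 0.71·ey = (-4.1097,2.9106)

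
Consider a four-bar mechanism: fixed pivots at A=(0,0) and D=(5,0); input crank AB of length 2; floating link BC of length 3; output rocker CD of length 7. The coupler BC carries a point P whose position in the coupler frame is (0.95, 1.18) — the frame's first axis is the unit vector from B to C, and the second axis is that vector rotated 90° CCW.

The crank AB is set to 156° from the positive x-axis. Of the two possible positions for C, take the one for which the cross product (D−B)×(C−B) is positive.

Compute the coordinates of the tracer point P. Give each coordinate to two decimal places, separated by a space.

A=(0,0), D=(5.00,0)
B = A + 2.00·(cos156°, sin156°) = (-1.8271, 0.8135)
|BD| = 6.8754
circle(B,3.00) ∩ circle(D,7.00): a=0.5288, h=2.9530
  candidates: C₊=(-0.9526,3.6832) cross=20.303; C₋=(-1.6514,-2.1814) cross=-20.303
  mode + wants cross > 0 → take C=(-0.9526,3.6832) (cross=20.303)
ex = (C−B)/|BC| = (0.2915,0.9566); ey = (-0.9566,0.2915)
P = B + 0.95·ex + 1.18·ey = (-2.6789,2.0662)

-2.68 2.07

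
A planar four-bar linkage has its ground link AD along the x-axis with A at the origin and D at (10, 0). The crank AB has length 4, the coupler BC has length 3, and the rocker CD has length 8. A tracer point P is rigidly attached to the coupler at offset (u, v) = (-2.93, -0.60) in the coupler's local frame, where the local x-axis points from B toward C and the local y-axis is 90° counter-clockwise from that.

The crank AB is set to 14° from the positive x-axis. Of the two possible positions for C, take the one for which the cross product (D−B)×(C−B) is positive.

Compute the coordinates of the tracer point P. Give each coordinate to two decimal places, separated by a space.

5.34 -1.64

A=(0,0), D=(10.00,0)
B = A + 4.00·(cos14°, sin14°) = (3.8812, 0.9677)
|BD| = 6.1949
circle(B,3.00) ∩ circle(D,8.00): a=-1.3417, h=2.6832
  candidates: C₊=(2.9751,3.8276) cross=16.622; C₋=(2.1368,-1.4730) cross=-16.622
  mode + wants cross > 0 → take C=(2.9751,3.8276) (cross=16.622)
ex = (C−B)/|BC| = (-0.3020,0.9533); ey = (-0.9533,-0.3020)
P = B + -2.93·ex + -0.60·ey = (5.3381,-1.6442)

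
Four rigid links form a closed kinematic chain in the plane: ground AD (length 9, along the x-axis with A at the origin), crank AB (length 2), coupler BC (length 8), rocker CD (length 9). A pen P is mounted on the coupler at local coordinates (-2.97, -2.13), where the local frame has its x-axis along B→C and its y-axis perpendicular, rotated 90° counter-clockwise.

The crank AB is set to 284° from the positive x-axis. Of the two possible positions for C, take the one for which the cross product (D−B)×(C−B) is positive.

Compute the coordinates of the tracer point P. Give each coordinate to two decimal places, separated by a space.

1.93 -5.30

A=(0,0), D=(9.00,0)
B = A + 2.00·(cos284°, sin284°) = (0.4838, -1.9406)
|BD| = 8.7345
circle(B,8.00) ∩ circle(D,9.00): a=3.3941, h=7.2443
  candidates: C₊=(2.1836,5.8768) cross=63.275; C₋=(5.4026,-8.2498) cross=-63.275
  mode + wants cross > 0 → take C=(2.1836,5.8768) (cross=63.275)
ex = (C−B)/|BC| = (0.2125,0.9772); ey = (-0.9772,0.2125)
P = B + -2.97·ex + -2.13·ey = (1.9342,-5.2953)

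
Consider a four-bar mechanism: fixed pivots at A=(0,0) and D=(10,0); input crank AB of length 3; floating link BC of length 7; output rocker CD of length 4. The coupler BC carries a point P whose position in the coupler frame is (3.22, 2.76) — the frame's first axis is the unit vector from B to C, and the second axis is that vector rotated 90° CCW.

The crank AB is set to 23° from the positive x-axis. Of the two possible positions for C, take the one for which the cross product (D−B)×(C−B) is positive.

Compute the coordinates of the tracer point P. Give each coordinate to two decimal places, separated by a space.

A=(0,0), D=(10.00,0)
B = A + 3.00·(cos23°, sin23°) = (2.7615, 1.1722)
|BD| = 7.3328
circle(B,7.00) ∩ circle(D,4.00): a=5.9166, h=3.7409
  candidates: C₊=(9.2000,3.9192) cross=27.431; C₋=(8.0040,-3.4664) cross=-27.431
  mode + wants cross > 0 → take C=(9.2000,3.9192) (cross=27.431)
ex = (C−B)/|BC| = (0.9198,0.3924); ey = (-0.3924,0.9198)
P = B + 3.22·ex + 2.76·ey = (4.6401,4.9744)

4.64 4.97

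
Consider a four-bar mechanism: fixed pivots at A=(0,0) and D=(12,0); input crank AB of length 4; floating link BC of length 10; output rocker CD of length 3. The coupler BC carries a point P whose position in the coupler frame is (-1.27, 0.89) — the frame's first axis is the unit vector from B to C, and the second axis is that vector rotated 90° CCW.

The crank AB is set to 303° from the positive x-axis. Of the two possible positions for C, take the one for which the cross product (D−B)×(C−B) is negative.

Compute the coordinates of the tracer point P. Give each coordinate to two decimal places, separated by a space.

A=(0,0), D=(12.00,0)
B = A + 4.00·(cos303°, sin303°) = (2.1786, -3.3547)
|BD| = 10.3786
circle(B,10.00) ∩ circle(D,3.00): a=9.5733, h=2.8899
  candidates: C₊=(10.3039,2.4745) cross=29.993; C₋=(12.1721,-2.9951) cross=-29.993
  mode - wants cross < 0 → take C=(12.1721,-2.9951) (cross=-29.993)
ex = (C−B)/|BC| = (0.9994,0.0360); ey = (-0.0360,0.9994)
P = B + -1.27·ex + 0.89·ey = (0.8774,-2.5109)

0.88 -2.51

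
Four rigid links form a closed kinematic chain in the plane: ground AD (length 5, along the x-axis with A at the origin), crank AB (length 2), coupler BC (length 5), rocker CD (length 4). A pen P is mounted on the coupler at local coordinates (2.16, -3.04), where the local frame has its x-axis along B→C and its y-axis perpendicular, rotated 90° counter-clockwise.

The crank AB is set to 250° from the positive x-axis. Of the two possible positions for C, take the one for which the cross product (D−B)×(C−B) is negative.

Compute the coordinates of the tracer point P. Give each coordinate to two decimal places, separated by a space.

0.10 -5.52

A=(0,0), D=(5.00,0)
B = A + 2.00·(cos250°, sin250°) = (-0.6840, -1.8794)
|BD| = 5.9867
circle(B,5.00) ∩ circle(D,4.00): a=3.7450, h=3.3128
  candidates: C₊=(1.8317,2.4416) cross=19.833; C₋=(3.9116,-3.8491) cross=-19.833
  mode - wants cross < 0 → take C=(3.9116,-3.8491) (cross=-19.833)
ex = (C−B)/|BC| = (0.9191,-0.3939); ey = (0.3939,0.9191)
P = B + 2.16·ex + -3.04·ey = (0.1037,-5.5245)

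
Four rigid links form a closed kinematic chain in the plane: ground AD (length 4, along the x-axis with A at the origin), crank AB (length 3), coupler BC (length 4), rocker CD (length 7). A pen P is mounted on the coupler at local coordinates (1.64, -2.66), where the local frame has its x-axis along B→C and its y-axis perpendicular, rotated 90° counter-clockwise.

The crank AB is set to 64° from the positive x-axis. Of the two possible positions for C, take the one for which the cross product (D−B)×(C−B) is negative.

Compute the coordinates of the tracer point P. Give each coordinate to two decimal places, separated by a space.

A=(0,0), D=(4.00,0)
B = A + 3.00·(cos64°, sin64°) = (1.3151, 2.6964)
|BD| = 3.8051
circle(B,4.00) ∩ circle(D,7.00): a=-2.4337, h=3.1745
  candidates: C₊=(1.8474,6.6608) cross=12.079; C₋=(-2.6515,2.1810) cross=-12.079
  mode - wants cross < 0 → take C=(-2.6515,2.1810) (cross=-12.079)
ex = (C−B)/|BC| = (-0.9917,-0.1288); ey = (0.1288,-0.9917)
P = B + 1.64·ex + -2.66·ey = (-0.6539,5.1229)

-0.65 5.12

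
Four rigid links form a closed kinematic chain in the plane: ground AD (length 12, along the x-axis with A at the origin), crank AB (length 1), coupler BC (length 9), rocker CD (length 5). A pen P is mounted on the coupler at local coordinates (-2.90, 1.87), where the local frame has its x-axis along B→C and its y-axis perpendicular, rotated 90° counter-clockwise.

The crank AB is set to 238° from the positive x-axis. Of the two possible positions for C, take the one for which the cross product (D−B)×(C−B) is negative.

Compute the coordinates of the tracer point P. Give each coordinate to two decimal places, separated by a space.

A=(0,0), D=(12.00,0)
B = A + 1.00·(cos238°, sin238°) = (-0.5299, -0.8480)
|BD| = 12.5586
circle(B,9.00) ∩ circle(D,5.00): a=8.5088, h=2.9325
  candidates: C₊=(7.7615,2.6523) cross=36.828; C₋=(8.1575,-3.1993) cross=-36.828
  mode - wants cross < 0 → take C=(8.1575,-3.1993) (cross=-36.828)
ex = (C−B)/|BC| = (0.9653,-0.2612); ey = (0.2612,0.9653)
P = B + -2.90·ex + 1.87·ey = (-2.8407,1.7146)

-2.84 1.71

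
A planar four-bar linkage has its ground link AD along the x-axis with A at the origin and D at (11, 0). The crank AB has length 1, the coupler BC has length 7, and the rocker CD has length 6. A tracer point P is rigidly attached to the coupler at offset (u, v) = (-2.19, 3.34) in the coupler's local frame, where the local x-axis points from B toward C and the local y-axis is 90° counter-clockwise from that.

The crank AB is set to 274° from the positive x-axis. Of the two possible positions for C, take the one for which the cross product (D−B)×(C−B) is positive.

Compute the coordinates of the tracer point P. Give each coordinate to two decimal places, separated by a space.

-3.64 0.49

A=(0,0), D=(11.00,0)
B = A + 1.00·(cos274°, sin274°) = (0.0698, -0.9976)
|BD| = 10.9757
circle(B,7.00) ∩ circle(D,6.00): a=6.0801, h=3.4689
  candidates: C₊=(5.8094,3.0095) cross=38.073; C₋=(6.4399,-3.8995) cross=-38.073
  mode + wants cross > 0 → take C=(5.8094,3.0095) (cross=38.073)
ex = (C−B)/|BC| = (0.8199,0.5724); ey = (-0.5724,0.8199)
P = B + -2.19·ex + 3.34·ey = (-3.6379,0.4874)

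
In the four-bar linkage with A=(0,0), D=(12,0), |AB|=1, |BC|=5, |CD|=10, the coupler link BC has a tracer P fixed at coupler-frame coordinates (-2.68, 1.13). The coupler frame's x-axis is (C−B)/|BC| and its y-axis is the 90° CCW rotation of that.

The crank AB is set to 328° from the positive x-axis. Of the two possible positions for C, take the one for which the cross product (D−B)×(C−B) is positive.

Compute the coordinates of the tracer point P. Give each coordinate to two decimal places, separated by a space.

-1.26 -2.53

A=(0,0), D=(12.00,0)
B = A + 1.00·(cos328°, sin328°) = (0.8480, -0.5299)
|BD| = 11.1645
circle(B,5.00) ∩ circle(D,10.00): a=2.2234, h=4.4784
  candidates: C₊=(2.8564,4.0490) cross=50.000; C₋=(3.2815,-4.8978) cross=-50.000
  mode + wants cross > 0 → take C=(2.8564,4.0490) (cross=50.000)
ex = (C−B)/|BC| = (0.4017,0.9158); ey = (-0.9158,0.4017)
P = B + -2.68·ex + 1.13·ey = (-1.2633,-2.5303)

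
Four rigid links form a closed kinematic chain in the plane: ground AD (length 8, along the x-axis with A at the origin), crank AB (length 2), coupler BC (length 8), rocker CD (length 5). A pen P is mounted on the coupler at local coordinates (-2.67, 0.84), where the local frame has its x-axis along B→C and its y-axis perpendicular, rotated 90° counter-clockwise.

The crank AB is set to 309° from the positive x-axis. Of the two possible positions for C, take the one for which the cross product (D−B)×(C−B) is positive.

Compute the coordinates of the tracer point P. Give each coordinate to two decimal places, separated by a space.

A=(0,0), D=(8.00,0)
B = A + 2.00·(cos309°, sin309°) = (1.2586, -1.5543)
|BD| = 6.9182
circle(B,8.00) ∩ circle(D,5.00): a=6.2778, h=4.9588
  candidates: C₊=(6.2618,4.6882) cross=34.306; C₋=(8.4900,-4.9759) cross=-34.306
  mode + wants cross > 0 → take C=(6.2618,4.6882) (cross=34.306)
ex = (C−B)/|BC| = (0.6254,0.7803); ey = (-0.7803,0.6254)
P = B + -2.67·ex + 0.84·ey = (-1.0666,-3.1124)

-1.07 -3.11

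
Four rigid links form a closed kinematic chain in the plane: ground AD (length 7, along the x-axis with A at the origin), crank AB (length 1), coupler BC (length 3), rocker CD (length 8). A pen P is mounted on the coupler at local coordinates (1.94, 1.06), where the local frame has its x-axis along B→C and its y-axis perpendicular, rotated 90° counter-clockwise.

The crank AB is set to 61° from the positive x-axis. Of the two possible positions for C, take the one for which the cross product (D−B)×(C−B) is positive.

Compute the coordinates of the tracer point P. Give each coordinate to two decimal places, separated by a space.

A=(0,0), D=(7.00,0)
B = A + 1.00·(cos61°, sin61°) = (0.4848, 0.8746)
|BD| = 6.5736
circle(B,3.00) ∩ circle(D,8.00): a=-0.8966, h=2.8629
  candidates: C₊=(-0.0229,3.8314) cross=18.820; C₋=(-0.7847,-1.8435) cross=-18.820
  mode + wants cross > 0 → take C=(-0.0229,3.8314) (cross=18.820)
ex = (C−B)/|BC| = (-0.1692,0.9856); ey = (-0.9856,-0.1692)
P = B + 1.94·ex + 1.06·ey = (-0.8882,2.6073)

-0.89 2.61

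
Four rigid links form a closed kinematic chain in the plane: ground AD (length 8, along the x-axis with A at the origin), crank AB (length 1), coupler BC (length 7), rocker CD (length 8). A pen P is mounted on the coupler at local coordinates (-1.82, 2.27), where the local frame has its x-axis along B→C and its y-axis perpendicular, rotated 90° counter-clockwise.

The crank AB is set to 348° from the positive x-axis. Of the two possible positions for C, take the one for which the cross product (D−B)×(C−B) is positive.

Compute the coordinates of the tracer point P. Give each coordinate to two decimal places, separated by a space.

-1.76 -1.20

A=(0,0), D=(8.00,0)
B = A + 1.00·(cos348°, sin348°) = (0.9781, -0.2079)
|BD| = 7.0249
circle(B,7.00) ∩ circle(D,8.00): a=2.4448, h=6.5592
  candidates: C₊=(3.2278,6.4207) cross=46.078; C₋=(3.6160,-6.6919) cross=-46.078
  mode + wants cross > 0 → take C=(3.2278,6.4207) (cross=46.078)
ex = (C−B)/|BC| = (0.3214,0.9470); ey = (-0.9470,0.3214)
P = B + -1.82·ex + 2.27·ey = (-1.7563,-1.2018)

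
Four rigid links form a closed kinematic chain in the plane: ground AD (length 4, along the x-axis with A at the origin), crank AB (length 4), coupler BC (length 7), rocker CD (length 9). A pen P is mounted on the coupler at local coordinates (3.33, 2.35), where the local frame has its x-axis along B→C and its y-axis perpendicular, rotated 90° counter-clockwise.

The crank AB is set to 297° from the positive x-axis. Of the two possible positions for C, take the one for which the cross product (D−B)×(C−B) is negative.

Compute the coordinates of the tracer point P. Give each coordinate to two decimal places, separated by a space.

5.82 -4.32

A=(0,0), D=(4.00,0)
B = A + 4.00·(cos297°, sin297°) = (1.8160, -3.5640)
|BD| = 4.1800
circle(B,7.00) ∩ circle(D,9.00): a=-1.7378, h=6.7809
  candidates: C₊=(-4.8737,-1.5027) cross=28.344; C₋=(6.6896,-8.5887) cross=-28.344
  mode - wants cross < 0 → take C=(6.6896,-8.5887) (cross=-28.344)
ex = (C−B)/|BC| = (0.6962,-0.7178); ey = (0.7178,0.6962)
P = B + 3.33·ex + 2.35·ey = (5.8213,-4.3182)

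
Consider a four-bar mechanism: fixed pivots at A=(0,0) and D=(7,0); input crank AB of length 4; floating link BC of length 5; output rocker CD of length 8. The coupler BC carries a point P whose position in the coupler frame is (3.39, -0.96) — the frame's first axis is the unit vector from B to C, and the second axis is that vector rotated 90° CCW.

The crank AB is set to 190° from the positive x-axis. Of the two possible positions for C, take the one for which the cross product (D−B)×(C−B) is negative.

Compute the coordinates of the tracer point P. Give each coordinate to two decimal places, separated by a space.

-1.89 -3.56

A=(0,0), D=(7.00,0)
B = A + 4.00·(cos190°, sin190°) = (-3.9392, -0.6946)
|BD| = 10.9613
circle(B,5.00) ∩ circle(D,8.00): a=3.7016, h=3.3612
  candidates: C₊=(-0.4580,2.8944) cross=36.843; C₋=(-0.0320,-3.8145) cross=-36.843
  mode - wants cross < 0 → take C=(-0.0320,-3.8145) (cross=-36.843)
ex = (C−B)/|BC| = (0.7814,-0.6240); ey = (0.6240,0.7814)
P = B + 3.39·ex + -0.96·ey = (-1.8892,-3.5601)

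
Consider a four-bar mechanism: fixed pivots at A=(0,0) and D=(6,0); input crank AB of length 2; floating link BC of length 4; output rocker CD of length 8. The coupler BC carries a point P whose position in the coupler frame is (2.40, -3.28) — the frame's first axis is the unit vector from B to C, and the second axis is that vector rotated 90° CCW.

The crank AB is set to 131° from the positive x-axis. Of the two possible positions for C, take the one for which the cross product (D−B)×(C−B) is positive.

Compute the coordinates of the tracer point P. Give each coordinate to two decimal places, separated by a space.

2.57 2.70

A=(0,0), D=(6.00,0)
B = A + 2.00·(cos131°, sin131°) = (-1.3121, 1.5094)
|BD| = 7.4663
circle(B,4.00) ∩ circle(D,8.00): a=0.5187, h=3.9662
  candidates: C₊=(-0.0023,5.2889) cross=29.613; C₋=(-1.6060,-2.4798) cross=-29.613
  mode + wants cross > 0 → take C=(-0.0023,5.2889) (cross=29.613)
ex = (C−B)/|BC| = (0.3275,0.9449); ey = (-0.9449,0.3275)
P = B + 2.40·ex + -3.28·ey = (2.5729,2.7031)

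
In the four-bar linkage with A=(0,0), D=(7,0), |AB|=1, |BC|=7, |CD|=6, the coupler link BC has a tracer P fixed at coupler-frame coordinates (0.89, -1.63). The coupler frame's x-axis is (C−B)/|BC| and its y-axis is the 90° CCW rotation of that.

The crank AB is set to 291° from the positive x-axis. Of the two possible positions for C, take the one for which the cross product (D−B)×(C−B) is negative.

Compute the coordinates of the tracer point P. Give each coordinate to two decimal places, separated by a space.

A=(0,0), D=(7.00,0)
B = A + 1.00·(cos291°, sin291°) = (0.3584, -0.9336)
|BD| = 6.7069
circle(B,7.00) ∩ circle(D,6.00): a=4.3226, h=5.5059
  candidates: C₊=(3.8725,5.1204) cross=36.928; C₋=(5.4053,-5.7842) cross=-36.928
  mode - wants cross < 0 → take C=(5.4053,-5.7842) (cross=-36.928)
ex = (C−B)/|BC| = (0.7210,-0.6929); ey = (0.6929,0.7210)
P = B + 0.89·ex + -1.63·ey = (-0.1295,-2.7255)

-0.13 -2.73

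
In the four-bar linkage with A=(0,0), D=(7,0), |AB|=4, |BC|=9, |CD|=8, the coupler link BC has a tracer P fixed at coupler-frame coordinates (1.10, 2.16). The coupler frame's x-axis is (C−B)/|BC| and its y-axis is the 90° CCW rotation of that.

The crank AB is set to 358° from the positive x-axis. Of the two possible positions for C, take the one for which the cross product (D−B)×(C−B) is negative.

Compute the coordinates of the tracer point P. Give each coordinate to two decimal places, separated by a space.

6.41 0.05

A=(0,0), D=(7.00,0)
B = A + 4.00·(cos358°, sin358°) = (3.9976, -0.1396)
|BD| = 3.0057
circle(B,9.00) ∩ circle(D,8.00): a=4.3308, h=7.8895
  candidates: C₊=(7.9573,7.9425) cross=23.713; C₋=(8.6901,-7.8194) cross=-23.713
  mode - wants cross < 0 → take C=(8.6901,-7.8194) (cross=-23.713)
ex = (C−B)/|BC| = (0.5214,-0.8533); ey = (0.8533,0.5214)
P = B + 1.10·ex + 2.16·ey = (6.4143,0.0480)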